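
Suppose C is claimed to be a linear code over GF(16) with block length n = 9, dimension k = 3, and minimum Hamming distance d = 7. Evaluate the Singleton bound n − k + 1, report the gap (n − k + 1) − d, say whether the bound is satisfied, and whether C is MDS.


Singleton RHS = n − k + 1 = 7, slack = 0, bound satisfied, MDS.

Singleton bound: d ≤ n − k + 1.
Here n = 9, k = 3, so n − k + 1 = 7.
Given d = 7, check d ≤ 7: YES.
Slack = (n − k + 1) − d = 0.
The code is MDS (slack = 0).
Description: the claimed parameters are [9, 3, 7]_16; such a code would be MDS (meets Singleton bound).


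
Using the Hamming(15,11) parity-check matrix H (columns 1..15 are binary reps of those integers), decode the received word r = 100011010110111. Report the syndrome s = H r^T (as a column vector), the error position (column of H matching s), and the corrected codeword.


s = (0, 1, 1, 1)^T, error position = 7, corrected codeword c = 100011110110111

Compute s = H r^T mod 2 one row at a time:
  s_1 = 1 + 0 + 1 + 1 + 0 + 1 + 1 + 1 = 6 ≡ 0 (mod 2).
  s_2 = 0 + 1 + 1 + 0 + 0 + 1 + 1 + 1 = 5 ≡ 1 (mod 2).
  s_3 = 0 + 0 + 1 + 0 + 1 + 1 + 1 + 1 = 5 ≡ 1 (mod 2).
  s_4 = 1 + 0 + 1 + 0 + 0 + 1 + 1 + 1 = 5 ≡ 1 (mod 2).
s = (0, 1, 1, 1)^T — this equals column 7 of H (binary 0111), so error is at position 7.
Correct: flip bit 7 of r = 100011010110111 to get c = 100011110110111.


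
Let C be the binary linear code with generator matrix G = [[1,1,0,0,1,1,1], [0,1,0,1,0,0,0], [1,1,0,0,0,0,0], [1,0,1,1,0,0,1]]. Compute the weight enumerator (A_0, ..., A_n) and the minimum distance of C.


Weight distribution: A_0 = 1, A_2 = 4, A_3 = 2, A_4 = 3, A_5 = 6. Minimum distance d = 2.

Enumerate all 2^4 = 16 messages m ∈ F_2^4.
For each, compute codeword c = mG in F_2^7, then tally its weight.
  m = 0000 → c = 0000000, weight = 0.
  m = 1000 → c = 1100111, weight = 5.
  m = 0100 → c = 0101000, weight = 2.
  m = 1100 → c = 1001111, weight = 5.
  m = 0010 → c = 1100000, weight = 2.
  m = 1010 → c = 0000111, weight = 3.
  m = 0110 → c = 1001000, weight = 2.
  m = 1110 → c = 0101111, weight = 5.
  m = 0001 → c = 1011001, weight = 4.
  m = 1001 → c = 0111110, weight = 5.
  m = 0101 → c = 1110001, weight = 4.
  m = 1101 → c = 0010110, weight = 3.
  m = 0011 → c = 0111001, weight = 4.
  m = 1011 → c = 1011110, weight = 5.
  m = 0111 → c = 0010001, weight = 2.
  m = 1111 → c = 1110110, weight = 5.
Tally weights:
  weight 0: 1 codewords.
  weight 2: 4 codewords.
  weight 3: 2 codewords.
  weight 4: 3 codewords.
  weight 5: 6 codewords.
Minimum distance d = smallest w > 0 with A_w > 0 = 2.
Sanity: Σ A_w = 16 = 2^4 = 16 ✓.


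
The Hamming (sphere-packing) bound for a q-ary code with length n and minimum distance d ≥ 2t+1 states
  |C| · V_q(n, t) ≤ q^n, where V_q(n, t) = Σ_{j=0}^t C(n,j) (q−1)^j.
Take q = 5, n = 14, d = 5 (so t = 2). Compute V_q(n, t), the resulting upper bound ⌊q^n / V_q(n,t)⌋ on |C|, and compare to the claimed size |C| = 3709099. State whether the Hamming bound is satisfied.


V_q(n, t) = 1513, q^n = 6103515625, Hamming bound = 4034048, |C| = 3709099 ≤ bound (satisfied).

Step 1: Compute V_q(n, t) = Σ_{j=0}^2 C(n, j) (q−1)^j.
  j = 0: C(14,0)·(4)^0 = 1·1 = 1.
  j = 1: C(14,1)·(4)^1 = 14·4 = 56.
  j = 2: C(14,2)·(4)^2 = 91·16 = 1456.
  V_q(n, t) = 1 + 56 + 1456 = 1513.
Step 2: q^n = 5^14 = 6103515625.
Step 3: Hamming bound ⌊q^n / V_q(n,t)⌋ = ⌊6103515625/1513⌋ = 4034048.
Step 4: Compare |C| = 3709099 to 4034048: satisfied.
The claimed |C| lies below the Hamming bound.


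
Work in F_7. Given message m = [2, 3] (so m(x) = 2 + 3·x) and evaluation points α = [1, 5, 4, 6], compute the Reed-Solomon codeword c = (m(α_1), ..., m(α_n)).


c = [5, 3, 0, 6]

Message polynomial: m(x) = 2 + 3·x (mod 7).
For each evaluation point α_i, compute m(α_i) mod 7:
  α_1 = 1: Horner steps 3 → 5, so m(1) = 5.
  α_2 = 5: Horner steps 3 → 3, so m(5) = 3.
  α_3 = 4: Horner steps 3 → 0, so m(4) = 0.
  α_4 = 6: Horner steps 3 → 6, so m(6) = 6.
Codeword c = [5, 3, 0, 6] ∈ F_7^4.


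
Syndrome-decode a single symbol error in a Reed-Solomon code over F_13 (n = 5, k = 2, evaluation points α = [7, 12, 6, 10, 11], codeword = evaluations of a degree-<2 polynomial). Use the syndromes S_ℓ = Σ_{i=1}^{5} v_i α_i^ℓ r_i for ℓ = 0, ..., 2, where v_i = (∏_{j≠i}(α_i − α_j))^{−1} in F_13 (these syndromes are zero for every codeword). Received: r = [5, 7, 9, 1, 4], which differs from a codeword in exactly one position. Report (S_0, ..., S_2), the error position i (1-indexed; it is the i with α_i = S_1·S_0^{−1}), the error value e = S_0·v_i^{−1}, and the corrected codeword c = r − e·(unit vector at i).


S = (11, 1, 6), error at position 3, error magnitude e = 7, c = [5, 7, 2, 1, 4].

Step 1: column multipliers v_i = (∏_{j≠i}(α_i − α_j))^{−1} mod 13.
  i = 1 (α = 7): (7−12)(7−6)(7−10)(7−11) = (−5)·1·(−3)·(−4) = −60 ≡ 5, so v_1 = 5^{−1} = 8 (mod 13).
  i = 2 (α = 12): (12−7)(12−6)(12−10)(12−11) = 5·6·2·1 = 60 ≡ 8, so v_2 = 8^{−1} = 5 (mod 13).
  i = 3 (α = 6): (6−7)(6−12)(6−10)(6−11) = (−1)·(−6)·(−4)·(−5) = 120 ≡ 3, so v_3 = 3^{−1} = 9 (mod 13).
  i = 4 (α = 10): (10−7)(10−12)(10−6)(10−11) = 3·(−2)·4·(−1) = 24 ≡ 11, so v_4 = 11^{−1} = 6 (mod 13).
  i = 5 (α = 11): (11−7)(11−12)(11−6)(11−10) = 4·(−1)·5·1 = −20 ≡ 6, so v_5 = 6^{−1} = 11 (mod 13).
  v = [8, 5, 9, 6, 11].
Step 2: syndromes of r = [5, 7, 9, 1, 4] (all sums mod 13).
  S_0 = Σ v_i r_i = 8·5 + 5·7 + 9·9 + 6·1 + 11·4 = 206 ≡ 11.
  S_1 = Σ v_i α_i r_i = 8·7·5 + 5·12·7 + 9·6·9 + 6·10·1 + 11·11·4 = 1730 ≡ 1.
  α_i^2 mod 13 = [10, 1, 10, 9, 4].
  S_2 = Σ v_i α_i^2 r_i = 8·10·5 + 5·1·7 + 9·10·9 + 6·9·1 + 11·4·4 = 1475 ≡ 6.
  S = (11, 1, 6) ≠ 0, so r is not a codeword (an error is present).
Step 3: locate the error. For a single error e at position i, S_ℓ = v_i·e·α_i^ℓ, so α_err = S_1/S_0.
  S_0^{−1} = 11^{−1} = 6 (mod 13), so α_err = 1·6 = 6 ≡ 6 = α_3. Error position i = 3.
  Consistency check: S_2/S_1 = 6·1 = 6 ≡ 6 = α_err ✓ (single-error assumption holds).
Step 4: error magnitude e = S_0/v_3 = S_0·∏_{j≠3}(α_3 − α_j) = 11·3 = 33 ≡ 7 (mod 13).
Step 5: correct position 3: c_3 = r_3 − e = 9 − 7 ≡ 2 (mod 13). Hence c = [5, 7, 2, 1, 4].
  Check: interpolating c through the α_i gives m(x) = 10 + 3·x (degree < 2) with m(α_i) = c_i for every i, so c is indeed a codeword.


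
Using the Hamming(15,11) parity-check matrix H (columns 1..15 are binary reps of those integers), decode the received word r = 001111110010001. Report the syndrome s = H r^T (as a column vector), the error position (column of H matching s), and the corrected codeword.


s = (1, 1, 1, 1)^T, error position = 15, corrected codeword c = 001111110010000

Compute s = H r^T mod 2 one row at a time:
  s_1 = 1 + 0 + 0 + 1 + 0 + 0 + 0 + 1 = 3 ≡ 1 (mod 2).
  s_2 = 1 + 1 + 1 + 1 + 0 + 0 + 0 + 1 = 5 ≡ 1 (mod 2).
  s_3 = 0 + 1 + 1 + 1 + 0 + 1 + 0 + 1 = 5 ≡ 1 (mod 2).
  s_4 = 0 + 1 + 1 + 1 + 0 + 1 + 0 + 1 = 5 ≡ 1 (mod 2).
s = (1, 1, 1, 1)^T — this equals column 15 of H (binary 1111), so error is at position 15.
Correct: flip bit 15 of r = 001111110010001 to get c = 001111110010000.


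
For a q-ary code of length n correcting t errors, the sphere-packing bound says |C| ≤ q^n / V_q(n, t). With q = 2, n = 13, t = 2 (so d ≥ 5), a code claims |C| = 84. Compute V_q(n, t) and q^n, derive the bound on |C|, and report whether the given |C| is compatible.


V_q(n, t) = 92, q^n = 8192, Hamming bound = 89, |C| = 84 ≤ bound (satisfied).

Step 1: Compute V_q(n, t) = Σ_{j=0}^2 C(n, j) (q−1)^j.
  j = 0: C(13,0)·(1)^0 = 1·1 = 1.
  j = 1: C(13,1)·(1)^1 = 13·1 = 13.
  j = 2: C(13,2)·(1)^2 = 78·1 = 78.
  V_q(n, t) = 1 + 13 + 78 = 92.
Step 2: q^n = 2^13 = 8192.
Step 3: Hamming bound ⌊q^n / V_q(n,t)⌋ = ⌊8192/92⌋ = 89.
Step 4: Compare |C| = 84 to 89: satisfied.
The claimed |C| lies below the Hamming bound.


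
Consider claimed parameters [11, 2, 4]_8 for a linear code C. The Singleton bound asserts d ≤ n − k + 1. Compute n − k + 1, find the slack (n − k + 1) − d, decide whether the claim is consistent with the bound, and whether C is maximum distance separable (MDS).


Singleton RHS = n − k + 1 = 10, slack = 6, bound satisfied, not MDS.

Singleton bound: d ≤ n − k + 1.
Here n = 11, k = 2, so n − k + 1 = 10.
Given d = 4, check d ≤ 10: YES.
Slack = (n − k + 1) − d = 6.
The code is NOT MDS (slack = 6 > 0).
Description: the claimed parameters are [11, 2, 4]_8; such a code would be non-MDS.


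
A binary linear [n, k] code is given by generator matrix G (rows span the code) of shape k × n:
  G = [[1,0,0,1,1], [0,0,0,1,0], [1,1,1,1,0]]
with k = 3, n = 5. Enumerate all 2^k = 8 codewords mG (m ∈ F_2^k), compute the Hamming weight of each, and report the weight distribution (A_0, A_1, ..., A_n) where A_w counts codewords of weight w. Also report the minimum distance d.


Weight distribution: A_0 = 1, A_1 = 1, A_2 = 1, A_3 = 3, A_4 = 2. Minimum distance d = 1.

Enumerate all 2^3 = 8 messages m ∈ F_2^3.
For each, compute codeword c = mG in F_2^5, then tally its weight.
  m = 000 → c = 00000, weight = 0.
  m = 100 → c = 10011, weight = 3.
  m = 010 → c = 00010, weight = 1.
  m = 110 → c = 10001, weight = 2.
  m = 001 → c = 11110, weight = 4.
  m = 101 → c = 01101, weight = 3.
  m = 011 → c = 11100, weight = 3.
  m = 111 → c = 01111, weight = 4.
Tally weights:
  weight 0: 1 codewords.
  weight 1: 1 codewords.
  weight 2: 1 codewords.
  weight 3: 3 codewords.
  weight 4: 2 codewords.
Minimum distance d = smallest w > 0 with A_w > 0 = 1.
Sanity: Σ A_w = 8 = 2^3 = 8 ✓.


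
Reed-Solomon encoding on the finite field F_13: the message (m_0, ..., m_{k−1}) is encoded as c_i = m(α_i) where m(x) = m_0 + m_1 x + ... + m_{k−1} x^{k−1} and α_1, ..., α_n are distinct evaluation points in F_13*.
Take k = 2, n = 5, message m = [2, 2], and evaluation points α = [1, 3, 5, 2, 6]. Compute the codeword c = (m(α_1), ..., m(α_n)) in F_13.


c = [4, 8, 12, 6, 1]

Message polynomial: m(x) = 2 + 2·x (mod 13).
For each evaluation point α_i, compute m(α_i) mod 13:
  α_1 = 1: Horner steps 2 → 4, so m(1) = 4.
  α_2 = 3: Horner steps 2 → 8, so m(3) = 8.
  α_3 = 5: Horner steps 2 → 12, so m(5) = 12.
  α_4 = 2: Horner steps 2 → 6, so m(2) = 6.
  α_5 = 6: Horner steps 2 → 1, so m(6) = 1.
Codeword c = [4, 8, 12, 6, 1] ∈ F_13^5.


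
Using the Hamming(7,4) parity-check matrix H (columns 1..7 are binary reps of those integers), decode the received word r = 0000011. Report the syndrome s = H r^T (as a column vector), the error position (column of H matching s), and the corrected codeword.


s = (0, 0, 1)^T, error position = 1, corrected codeword c = 1000011

Compute s = H r^T mod 2 one row at a time:
  s_1 = 0 + 0 + 1 + 1 = 2 ≡ 0 (mod 2).
  s_2 = 0 + 0 + 1 + 1 = 2 ≡ 0 (mod 2).
  s_3 = 0 + 0 + 0 + 1 = 1 ≡ 1 (mod 2).
s = (0, 0, 1)^T — this equals column 1 of H (binary 001), so error is at position 1.
Correct: flip bit 1 of r = 0000011 to get c = 1000011.


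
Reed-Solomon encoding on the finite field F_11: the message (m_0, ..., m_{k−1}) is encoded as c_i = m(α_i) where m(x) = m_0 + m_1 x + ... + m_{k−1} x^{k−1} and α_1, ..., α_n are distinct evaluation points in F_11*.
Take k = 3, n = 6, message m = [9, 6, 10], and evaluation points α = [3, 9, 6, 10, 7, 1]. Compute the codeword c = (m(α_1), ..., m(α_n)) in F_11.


c = [7, 4, 9, 2, 2, 3]

Message polynomial: m(x) = 9 + 6·x + 10·x^2 (mod 11).
For each evaluation point α_i, compute m(α_i) mod 11:
  α_1 = 3: Horner steps 10 → 3 → 7, so m(3) = 7.
  α_2 = 9: Horner steps 10 → 8 → 4, so m(9) = 4.
  α_3 = 6: Horner steps 10 → 0 → 9, so m(6) = 9.
  α_4 = 10: Horner steps 10 → 7 → 2, so m(10) = 2.
  α_5 = 7: Horner steps 10 → 10 → 2, so m(7) = 2.
  α_6 = 1: Horner steps 10 → 5 → 3, so m(1) = 3.
Codeword c = [7, 4, 9, 2, 2, 3] ∈ F_11^6.


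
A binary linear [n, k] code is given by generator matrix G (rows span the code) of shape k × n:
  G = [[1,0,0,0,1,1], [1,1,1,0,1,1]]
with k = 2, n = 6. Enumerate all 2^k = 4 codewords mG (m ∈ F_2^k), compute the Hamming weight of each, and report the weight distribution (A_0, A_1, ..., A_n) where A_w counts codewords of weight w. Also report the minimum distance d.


Weight distribution: A_0 = 1, A_2 = 1, A_3 = 1, A_5 = 1. Minimum distance d = 2.

Enumerate all 2^2 = 4 messages m ∈ F_2^2.
For each, compute codeword c = mG in F_2^6, then tally its weight.
  m = 00 → c = 000000, weight = 0.
  m = 10 → c = 100011, weight = 3.
  m = 01 → c = 111011, weight = 5.
  m = 11 → c = 011000, weight = 2.
Tally weights:
  weight 0: 1 codewords.
  weight 2: 1 codewords.
  weight 3: 1 codewords.
  weight 5: 1 codewords.
Minimum distance d = smallest w > 0 with A_w > 0 = 2.
Sanity: Σ A_w = 4 = 2^2 = 4 ✓.


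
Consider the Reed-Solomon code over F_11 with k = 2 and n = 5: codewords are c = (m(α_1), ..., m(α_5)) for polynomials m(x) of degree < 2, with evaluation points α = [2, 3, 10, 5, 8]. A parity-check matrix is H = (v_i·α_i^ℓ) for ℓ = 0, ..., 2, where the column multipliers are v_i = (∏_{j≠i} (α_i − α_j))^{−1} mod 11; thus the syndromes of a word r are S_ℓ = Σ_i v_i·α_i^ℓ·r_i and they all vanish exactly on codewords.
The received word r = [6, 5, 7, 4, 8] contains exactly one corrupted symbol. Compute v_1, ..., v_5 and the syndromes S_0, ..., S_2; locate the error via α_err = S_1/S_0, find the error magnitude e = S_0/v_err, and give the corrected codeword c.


S = (6, 1, 2), error at position 1, error magnitude e = 6, c = [0, 5, 7, 4, 8].

Step 1: column multipliers v_i = (∏_{j≠i}(α_i − α_j))^{−1} mod 11.
  i = 1 (α = 2): (2−3)(2−10)(2−5)(2−8) = (−1)·(−8)·(−3)·(−6) = 144 ≡ 1, so v_1 = 1^{−1} = 1 (mod 11).
  i = 2 (α = 3): (3−2)(3−10)(3−5)(3−8) = 1·(−7)·(−2)·(−5) = −70 ≡ 7, so v_2 = 7^{−1} = 8 (mod 11).
  i = 3 (α = 10): (10−2)(10−3)(10−5)(10−8) = 8·7·5·2 = 560 ≡ 10, so v_3 = 10^{−1} = 10 (mod 11).
  i = 4 (α = 5): (5−2)(5−3)(5−10)(5−8) = 3·2·(−5)·(−3) = 90 ≡ 2, so v_4 = 2^{−1} = 6 (mod 11).
  i = 5 (α = 8): (8−2)(8−3)(8−10)(8−5) = 6·5·(−2)·3 = −180 ≡ 7, so v_5 = 7^{−1} = 8 (mod 11).
  v = [1, 8, 10, 6, 8].
Step 2: syndromes of r = [6, 5, 7, 4, 8] (all sums mod 11).
  S_0 = Σ v_i r_i = 1·6 + 8·5 + 10·7 + 6·4 + 8·8 = 204 ≡ 6.
  S_1 = Σ v_i α_i r_i = 1·2·6 + 8·3·5 + 10·10·7 + 6·5·4 + 8·8·8 = 1464 ≡ 1.
  α_i^2 mod 11 = [4, 9, 1, 3, 9].
  S_2 = Σ v_i α_i^2 r_i = 1·4·6 + 8·9·5 + 10·1·7 + 6·3·4 + 8·9·8 = 1102 ≡ 2.
  S = (6, 1, 2) ≠ 0, so r is not a codeword (an error is present).
Step 3: locate the error. For a single error e at position i, S_ℓ = v_i·e·α_i^ℓ, so α_err = S_1/S_0.
  S_0^{−1} = 6^{−1} = 2 (mod 11), so α_err = 1·2 = 2 ≡ 2 = α_1. Error position i = 1.
  Consistency check: S_2/S_1 = 2·1 = 2 ≡ 2 = α_err ✓ (single-error assumption holds).
Step 4: error magnitude e = S_0/v_1 = S_0·∏_{j≠1}(α_1 − α_j) = 6·1 = 6 ≡ 6 (mod 11).
Step 5: correct position 1: c_1 = r_1 − e = 6 − 6 ≡ 0 (mod 11). Hence c = [0, 5, 7, 4, 8].
  Check: interpolating c through the α_i gives m(x) = 1 + 5·x (degree < 2) with m(α_i) = c_i for every i, so c is indeed a codeword.


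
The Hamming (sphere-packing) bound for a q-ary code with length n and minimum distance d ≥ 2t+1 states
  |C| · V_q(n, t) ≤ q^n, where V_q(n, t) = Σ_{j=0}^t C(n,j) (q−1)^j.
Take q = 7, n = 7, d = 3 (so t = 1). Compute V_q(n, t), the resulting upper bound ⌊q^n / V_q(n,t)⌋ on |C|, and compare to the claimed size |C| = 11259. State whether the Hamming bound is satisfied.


V_q(n, t) = 43, q^n = 823543, Hamming bound = 19152, |C| = 11259 ≤ bound (satisfied).

Step 1: Compute V_q(n, t) = Σ_{j=0}^1 C(n, j) (q−1)^j.
  j = 0: C(7,0)·(6)^0 = 1·1 = 1.
  j = 1: C(7,1)·(6)^1 = 7·6 = 42.
  V_q(n, t) = 1 + 42 = 43.
Step 2: q^n = 7^7 = 823543.
Step 3: Hamming bound ⌊q^n / V_q(n,t)⌋ = ⌊823543/43⌋ = 19152.
Step 4: Compare |C| = 11259 to 19152: satisfied.
The claimed |C| lies below the Hamming bound.


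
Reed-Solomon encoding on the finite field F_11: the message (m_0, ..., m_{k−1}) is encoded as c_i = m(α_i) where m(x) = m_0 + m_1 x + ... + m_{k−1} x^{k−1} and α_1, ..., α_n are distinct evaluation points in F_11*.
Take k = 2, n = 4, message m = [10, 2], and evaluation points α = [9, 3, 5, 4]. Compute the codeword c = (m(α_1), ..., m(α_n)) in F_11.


c = [6, 5, 9, 7]

Message polynomial: m(x) = 10 + 2·x (mod 11).
For each evaluation point α_i, compute m(α_i) mod 11:
  α_1 = 9: Horner steps 2 → 6, so m(9) = 6.
  α_2 = 3: Horner steps 2 → 5, so m(3) = 5.
  α_3 = 5: Horner steps 2 → 9, so m(5) = 9.
  α_4 = 4: Horner steps 2 → 7, so m(4) = 7.
Codeword c = [6, 5, 9, 7] ∈ F_11^4.


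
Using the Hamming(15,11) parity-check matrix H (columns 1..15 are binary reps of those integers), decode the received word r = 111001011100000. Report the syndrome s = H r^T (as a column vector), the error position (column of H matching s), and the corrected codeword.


s = (1, 1, 0, 1)^T, error position = 13, corrected codeword c = 111001011100100

Compute s = H r^T mod 2 one row at a time:
  s_1 = 1 + 1 + 1 + 0 + 0 + 0 + 0 + 0 = 3 ≡ 1 (mod 2).
  s_2 = 0 + 0 + 1 + 0 + 0 + 0 + 0 + 0 = 1 ≡ 1 (mod 2).
  s_3 = 1 + 1 + 1 + 0 + 1 + 0 + 0 + 0 = 4 ≡ 0 (mod 2).
  s_4 = 1 + 1 + 0 + 0 + 1 + 0 + 0 + 0 = 3 ≡ 1 (mod 2).
s = (1, 1, 0, 1)^T — this equals column 13 of H (binary 1101), so error is at position 13.
Correct: flip bit 13 of r = 111001011100000 to get c = 111001011100100.


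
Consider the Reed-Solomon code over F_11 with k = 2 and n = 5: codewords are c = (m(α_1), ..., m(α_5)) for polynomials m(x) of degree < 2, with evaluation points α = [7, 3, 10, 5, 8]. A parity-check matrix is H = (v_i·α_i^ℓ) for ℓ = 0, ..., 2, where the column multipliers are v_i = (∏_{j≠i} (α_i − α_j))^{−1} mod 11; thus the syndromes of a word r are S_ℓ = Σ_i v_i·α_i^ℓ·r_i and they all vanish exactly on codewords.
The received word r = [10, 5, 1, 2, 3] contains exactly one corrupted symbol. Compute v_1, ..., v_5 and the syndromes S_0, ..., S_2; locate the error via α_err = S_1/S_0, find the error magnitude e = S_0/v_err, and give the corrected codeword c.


S = (1, 10, 1), error at position 3, error magnitude e = 1, c = [10, 5, 0, 2, 3].

Step 1: column multipliers v_i = (∏_{j≠i}(α_i − α_j))^{−1} mod 11.
  i = 1 (α = 7): (7−3)(7−10)(7−5)(7−8) = 4·(−3)·2·(−1) = 24 ≡ 2, so v_1 = 2^{−1} = 6 (mod 11).
  i = 2 (α = 3): (3−7)(3−10)(3−5)(3−8) = (−4)·(−7)·(−2)·(−5) = 280 ≡ 5, so v_2 = 5^{−1} = 9 (mod 11).
  i = 3 (α = 10): (10−7)(10−3)(10−5)(10−8) = 3·7·5·2 = 210 ≡ 1, so v_3 = 1^{−1} = 1 (mod 11).
  i = 4 (α = 5): (5−7)(5−3)(5−10)(5−8) = (−2)·2·(−5)·(−3) = −60 ≡ 6, so v_4 = 6^{−1} = 2 (mod 11).
  i = 5 (α = 8): (8−7)(8−3)(8−10)(8−5) = 1·5·(−2)·3 = −30 ≡ 3, so v_5 = 3^{−1} = 4 (mod 11).
  v = [6, 9, 1, 2, 4].
Step 2: syndromes of r = [10, 5, 1, 2, 3] (all sums mod 11).
  S_0 = Σ v_i r_i = 6·10 + 9·5 + 1·1 + 2·2 + 4·3 = 122 ≡ 1.
  S_1 = Σ v_i α_i r_i = 6·7·10 + 9·3·5 + 1·10·1 + 2·5·2 + 4·8·3 = 681 ≡ 10.
  α_i^2 mod 11 = [5, 9, 1, 3, 9].
  S_2 = Σ v_i α_i^2 r_i = 6·5·10 + 9·9·5 + 1·1·1 + 2·3·2 + 4·9·3 = 826 ≡ 1.
  S = (1, 10, 1) ≠ 0, so r is not a codeword (an error is present).
Step 3: locate the error. For a single error e at position i, S_ℓ = v_i·e·α_i^ℓ, so α_err = S_1/S_0.
  S_0^{−1} = 1^{−1} = 1 (mod 11), so α_err = 10·1 = 10 ≡ 10 = α_3. Error position i = 3.
  Consistency check: S_2/S_1 = 1·10 = 10 ≡ 10 = α_err ✓ (single-error assumption holds).
Step 4: error magnitude e = S_0/v_3 = S_0·∏_{j≠3}(α_3 − α_j) = 1·1 = 1 ≡ 1 (mod 11).
Step 5: correct position 3: c_3 = r_3 − e = 1 − 1 ≡ 0 (mod 11). Hence c = [10, 5, 0, 2, 3].
  Check: interpolating c through the α_i gives m(x) = 4 + 4·x (degree < 2) with m(α_i) = c_i for every i, so c is indeed a codeword.


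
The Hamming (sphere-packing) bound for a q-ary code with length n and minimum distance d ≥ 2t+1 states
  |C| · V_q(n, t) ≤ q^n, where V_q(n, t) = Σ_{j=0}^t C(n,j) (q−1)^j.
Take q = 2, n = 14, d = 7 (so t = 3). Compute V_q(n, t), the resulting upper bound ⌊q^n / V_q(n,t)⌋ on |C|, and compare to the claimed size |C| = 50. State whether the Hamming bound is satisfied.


V_q(n, t) = 470, q^n = 16384, Hamming bound = 34, |C| = 50 > bound (violated).

Step 1: Compute V_q(n, t) = Σ_{j=0}^3 C(n, j) (q−1)^j.
  j = 0: C(14,0)·(1)^0 = 1·1 = 1.
  j = 1: C(14,1)·(1)^1 = 14·1 = 14.
  j = 2: C(14,2)·(1)^2 = 91·1 = 91.
  j = 3: C(14,3)·(1)^3 = 364·1 = 364.
  V_q(n, t) = 1 + 14 + 91 + 364 = 470.
Step 2: q^n = 2^14 = 16384.
Step 3: Hamming bound ⌊q^n / V_q(n,t)⌋ = ⌊16384/470⌋ = 34.
Step 4: Compare |C| = 50 to 34: violated.
The claimed |C| lies above the Hamming bound, so no 2-ary code of length 14 with d ≥ 7 can have 50 codewords.


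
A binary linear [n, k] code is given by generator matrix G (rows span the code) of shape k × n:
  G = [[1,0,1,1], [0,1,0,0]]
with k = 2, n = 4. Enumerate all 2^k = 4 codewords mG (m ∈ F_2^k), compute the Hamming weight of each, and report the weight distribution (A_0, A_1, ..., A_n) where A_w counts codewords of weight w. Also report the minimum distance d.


Weight distribution: A_0 = 1, A_1 = 1, A_3 = 1, A_4 = 1. Minimum distance d = 1.

Enumerate all 2^2 = 4 messages m ∈ F_2^2.
For each, compute codeword c = mG in F_2^4, then tally its weight.
  m = 00 → c = 0000, weight = 0.
  m = 10 → c = 1011, weight = 3.
  m = 01 → c = 0100, weight = 1.
  m = 11 → c = 1111, weight = 4.
Tally weights:
  weight 0: 1 codewords.
  weight 1: 1 codewords.
  weight 3: 1 codewords.
  weight 4: 1 codewords.
Minimum distance d = smallest w > 0 with A_w > 0 = 1.
Sanity: Σ A_w = 4 = 2^2 = 4 ✓.


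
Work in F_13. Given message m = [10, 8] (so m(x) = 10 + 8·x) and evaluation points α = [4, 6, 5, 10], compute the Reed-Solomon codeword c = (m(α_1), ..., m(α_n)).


c = [3, 6, 11, 12]

Message polynomial: m(x) = 10 + 8·x (mod 13).
For each evaluation point α_i, compute m(α_i) mod 13:
  α_1 = 4: Horner steps 8 → 3, so m(4) = 3.
  α_2 = 6: Horner steps 8 → 6, so m(6) = 6.
  α_3 = 5: Horner steps 8 → 11, so m(5) = 11.
  α_4 = 10: Horner steps 8 → 12, so m(10) = 12.
Codeword c = [3, 6, 11, 12] ∈ F_13^4.


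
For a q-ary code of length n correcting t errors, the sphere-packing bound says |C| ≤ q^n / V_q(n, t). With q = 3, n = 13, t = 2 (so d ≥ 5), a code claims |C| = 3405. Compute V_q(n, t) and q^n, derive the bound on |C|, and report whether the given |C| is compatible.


V_q(n, t) = 339, q^n = 1594323, Hamming bound = 4703, |C| = 3405 ≤ bound (satisfied).

Step 1: Compute V_q(n, t) = Σ_{j=0}^2 C(n, j) (q−1)^j.
  j = 0: C(13,0)·(2)^0 = 1·1 = 1.
  j = 1: C(13,1)·(2)^1 = 13·2 = 26.
  j = 2: C(13,2)·(2)^2 = 78·4 = 312.
  V_q(n, t) = 1 + 26 + 312 = 339.
Step 2: q^n = 3^13 = 1594323.
Step 3: Hamming bound ⌊q^n / V_q(n,t)⌋ = ⌊1594323/339⌋ = 4703.
Step 4: Compare |C| = 3405 to 4703: satisfied.
The claimed |C| lies below the Hamming bound.


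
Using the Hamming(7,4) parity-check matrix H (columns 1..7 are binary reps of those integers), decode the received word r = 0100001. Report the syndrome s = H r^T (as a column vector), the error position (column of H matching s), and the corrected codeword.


s = (1, 0, 1)^T, error position = 5, corrected codeword c = 0100101

Compute s = H r^T mod 2 one row at a time:
  s_1 = 0 + 0 + 0 + 1 = 1 ≡ 1 (mod 2).
  s_2 = 1 + 0 + 0 + 1 = 2 ≡ 0 (mod 2).
  s_3 = 0 + 0 + 0 + 1 = 1 ≡ 1 (mod 2).
s = (1, 0, 1)^T — this equals column 5 of H (binary 101), so error is at position 5.
Correct: flip bit 5 of r = 0100001 to get c = 0100101.


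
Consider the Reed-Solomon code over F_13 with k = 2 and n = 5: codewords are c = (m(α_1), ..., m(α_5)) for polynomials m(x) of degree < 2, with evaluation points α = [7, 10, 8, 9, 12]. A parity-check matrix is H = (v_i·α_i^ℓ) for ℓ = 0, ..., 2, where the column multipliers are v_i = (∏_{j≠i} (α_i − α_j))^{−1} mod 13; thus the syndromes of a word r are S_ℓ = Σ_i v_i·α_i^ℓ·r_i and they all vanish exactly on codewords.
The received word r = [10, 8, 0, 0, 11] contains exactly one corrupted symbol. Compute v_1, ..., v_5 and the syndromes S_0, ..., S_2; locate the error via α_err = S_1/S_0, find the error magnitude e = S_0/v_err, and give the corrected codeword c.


S = (12, 5, 1), error at position 3, error magnitude e = 8, c = [10, 8, 5, 0, 11].

Step 1: column multipliers v_i = (∏_{j≠i}(α_i − α_j))^{−1} mod 13.
  i = 1 (α = 7): (7−10)(7−8)(7−9)(7−12) = (−3)·(−1)·(−2)·(−5) = 30 ≡ 4, so v_1 = 4^{−1} = 10 (mod 13).
  i = 2 (α = 10): (10−7)(10−8)(10−9)(10−12) = 3·2·1·(−2) = −12 ≡ 1, so v_2 = 1^{−1} = 1 (mod 13).
  i = 3 (α = 8): (8−7)(8−10)(8−9)(8−12) = 1·(−2)·(−1)·(−4) = −8 ≡ 5, so v_3 = 5^{−1} = 8 (mod 13).
  i = 4 (α = 9): (9−7)(9−10)(9−8)(9−12) = 2·(−1)·1·(−3) = 6 ≡ 6, so v_4 = 6^{−1} = 11 (mod 13).
  i = 5 (α = 12): (12−7)(12−10)(12−8)(12−9) = 5·2·4·3 = 120 ≡ 3, so v_5 = 3^{−1} = 9 (mod 13).
  v = [10, 1, 8, 11, 9].
Step 2: syndromes of r = [10, 8, 0, 0, 11] (all sums mod 13).
  S_0 = Σ v_i r_i = 10·10 + 1·8 + 8·0 + 11·0 + 9·11 = 207 ≡ 12.
  S_1 = Σ v_i α_i r_i = 10·7·10 + 1·10·8 + 8·8·0 + 11·9·0 + 9·12·11 = 1968 ≡ 5.
  α_i^2 mod 13 = [10, 9, 12, 3, 1].
  S_2 = Σ v_i α_i^2 r_i = 10·10·10 + 1·9·8 + 8·12·0 + 11·3·0 + 9·1·11 = 1171 ≡ 1.
  S = (12, 5, 1) ≠ 0, so r is not a codeword (an error is present).
Step 3: locate the error. For a single error e at position i, S_ℓ = v_i·e·α_i^ℓ, so α_err = S_1/S_0.
  S_0^{−1} = 12^{−1} = 12 (mod 13), so α_err = 5·12 = 60 ≡ 8 = α_3. Error position i = 3.
  Consistency check: S_2/S_1 = 1·8 = 8 ≡ 8 = α_err ✓ (single-error assumption holds).
Step 4: error magnitude e = S_0/v_3 = S_0·∏_{j≠3}(α_3 − α_j) = 12·5 = 60 ≡ 8 (mod 13).
Step 5: correct position 3: c_3 = r_3 − e = 0 − 8 ≡ 5 (mod 13). Hence c = [10, 8, 5, 0, 11].
  Check: interpolating c through the α_i gives m(x) = 6 + 8·x (degree < 2) with m(α_i) = c_i for every i, so c is indeed a codeword.


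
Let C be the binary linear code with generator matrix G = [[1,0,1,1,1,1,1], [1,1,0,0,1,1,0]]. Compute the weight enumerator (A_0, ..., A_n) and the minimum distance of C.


Weight distribution: A_0 = 1, A_4 = 2, A_6 = 1. Minimum distance d = 4.

Enumerate all 2^2 = 4 messages m ∈ F_2^2.
For each, compute codeword c = mG in F_2^7, then tally its weight.
  m = 00 → c = 0000000, weight = 0.
  m = 10 → c = 1011111, weight = 6.
  m = 01 → c = 1100110, weight = 4.
  m = 11 → c = 0111001, weight = 4.
Tally weights:
  weight 0: 1 codewords.
  weight 4: 2 codewords.
  weight 6: 1 codewords.
Minimum distance d = smallest w > 0 with A_w > 0 = 4.
Sanity: Σ A_w = 4 = 2^2 = 4 ✓.


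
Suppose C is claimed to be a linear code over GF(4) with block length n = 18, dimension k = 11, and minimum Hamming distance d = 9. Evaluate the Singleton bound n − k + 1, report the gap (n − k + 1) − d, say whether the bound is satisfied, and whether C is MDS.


Singleton RHS = n − k + 1 = 8, slack = -1, bound violated (no such code; not MDS).

Singleton bound: d ≤ n − k + 1.
Here n = 18, k = 11, so n − k + 1 = 8.
Given d = 9, check d ≤ 8: NO.
Slack = (n − k + 1) − d = -1.
The slack is negative: d = 9 exceeds n − k + 1 = 8 by 1, so the Singleton bound is violated and no linear [18, 11, 9]_4 code can exist. In particular it is not MDS (MDS requires d = n − k + 1 exactly).
Description: the claimed parameters are [18, 11, 9]_4; such a code would be impossible (violates the Singleton bound).


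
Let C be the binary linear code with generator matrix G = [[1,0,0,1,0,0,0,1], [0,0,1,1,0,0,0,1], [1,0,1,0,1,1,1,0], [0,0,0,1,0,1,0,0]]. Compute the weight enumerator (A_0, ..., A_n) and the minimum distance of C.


Weight distribution: A_0 = 1, A_2 = 2, A_3 = 6, A_4 = 3, A_5 = 2, A_6 = 2. Minimum distance d = 2.

Enumerate all 2^4 = 16 messages m ∈ F_2^4.
For each, compute codeword c = mG in F_2^8, then tally its weight.
  m = 0000 → c = 00000000, weight = 0.
  m = 1000 → c = 10010001, weight = 3.
  m = 0100 → c = 00110001, weight = 3.
  m = 1100 → c = 10100000, weight = 2.
  m = 0010 → c = 10101110, weight = 5.
  m = 1010 → c = 00111111, weight = 6.
  m = 0110 → c = 10011111, weight = 6.
  m = 1110 → c = 00001110, weight = 3.
  m = 0001 → c = 00010100, weight = 2.
  m = 1001 → c = 10000101, weight = 3.
  m = 0101 → c = 00100101, weight = 3.
  m = 1101 → c = 10110100, weight = 4.
  m = 0011 → c = 10111010, weight = 5.
  m = 1011 → c = 00101011, weight = 4.
  m = 0111 → c = 10001011, weight = 4.
  m = 1111 → c = 00011010, weight = 3.
Tally weights:
  weight 0: 1 codewords.
  weight 2: 2 codewords.
  weight 3: 6 codewords.
  weight 4: 3 codewords.
  weight 5: 2 codewords.
  weight 6: 2 codewords.
Minimum distance d = smallest w > 0 with A_w > 0 = 2.
Sanity: Σ A_w = 16 = 2^4 = 16 ✓.


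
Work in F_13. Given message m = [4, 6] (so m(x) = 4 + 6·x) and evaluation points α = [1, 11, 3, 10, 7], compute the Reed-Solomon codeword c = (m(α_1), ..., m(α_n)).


c = [10, 5, 9, 12, 7]

Message polynomial: m(x) = 4 + 6·x (mod 13).
For each evaluation point α_i, compute m(α_i) mod 13:
  α_1 = 1: Horner steps 6 → 10, so m(1) = 10.
  α_2 = 11: Horner steps 6 → 5, so m(11) = 5.
  α_3 = 3: Horner steps 6 → 9, so m(3) = 9.
  α_4 = 10: Horner steps 6 → 12, so m(10) = 12.
  α_5 = 7: Horner steps 6 → 7, so m(7) = 7.
Codeword c = [10, 5, 9, 12, 7] ∈ F_13^5.


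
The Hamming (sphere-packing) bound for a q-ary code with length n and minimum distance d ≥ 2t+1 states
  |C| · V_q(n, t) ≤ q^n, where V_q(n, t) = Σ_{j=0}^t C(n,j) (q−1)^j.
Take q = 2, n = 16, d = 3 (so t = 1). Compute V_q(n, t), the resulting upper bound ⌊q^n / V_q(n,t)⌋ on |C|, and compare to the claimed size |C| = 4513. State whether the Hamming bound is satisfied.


V_q(n, t) = 17, q^n = 65536, Hamming bound = 3855, |C| = 4513 > bound (violated).

Step 1: Compute V_q(n, t) = Σ_{j=0}^1 C(n, j) (q−1)^j.
  j = 0: C(16,0)·(1)^0 = 1·1 = 1.
  j = 1: C(16,1)·(1)^1 = 16·1 = 16.
  V_q(n, t) = 1 + 16 = 17.
Step 2: q^n = 2^16 = 65536.
Step 3: Hamming bound ⌊q^n / V_q(n,t)⌋ = ⌊65536/17⌋ = 3855.
Step 4: Compare |C| = 4513 to 3855: violated.
The claimed |C| lies above the Hamming bound, so no 2-ary code of length 16 with d ≥ 3 can have 4513 codewords.


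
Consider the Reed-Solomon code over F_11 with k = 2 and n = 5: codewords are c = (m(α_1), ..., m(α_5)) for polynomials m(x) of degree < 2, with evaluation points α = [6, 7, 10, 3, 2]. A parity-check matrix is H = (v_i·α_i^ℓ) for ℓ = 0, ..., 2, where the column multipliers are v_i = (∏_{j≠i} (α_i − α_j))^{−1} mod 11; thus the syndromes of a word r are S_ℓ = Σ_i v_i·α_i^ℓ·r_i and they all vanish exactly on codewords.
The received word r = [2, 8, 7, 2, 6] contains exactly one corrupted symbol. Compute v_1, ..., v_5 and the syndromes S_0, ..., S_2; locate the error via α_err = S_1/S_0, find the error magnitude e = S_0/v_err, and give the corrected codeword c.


S = (3, 7, 9), error at position 1, error magnitude e = 1, c = [1, 8, 7, 2, 6].

Step 1: column multipliers v_i = (∏_{j≠i}(α_i − α_j))^{−1} mod 11.
  i = 1 (α = 6): (6−7)(6−10)(6−3)(6−2) = (−1)·(−4)·3·4 = 48 ≡ 4, so v_1 = 4^{−1} = 3 (mod 11).
  i = 2 (α = 7): (7−6)(7−10)(7−3)(7−2) = 1·(−3)·4·5 = −60 ≡ 6, so v_2 = 6^{−1} = 2 (mod 11).
  i = 3 (α = 10): (10−6)(10−7)(10−3)(10−2) = 4·3·7·8 = 672 ≡ 1, so v_3 = 1^{−1} = 1 (mod 11).
  i = 4 (α = 3): (3−6)(3−7)(3−10)(3−2) = (−3)·(−4)·(−7)·1 = −84 ≡ 4, so v_4 = 4^{−1} = 3 (mod 11).
  i = 5 (α = 2): (2−6)(2−7)(2−10)(2−3) = (−4)·(−5)·(−8)·(−1) = 160 ≡ 6, so v_5 = 6^{−1} = 2 (mod 11).
  v = [3, 2, 1, 3, 2].
Step 2: syndromes of r = [2, 8, 7, 2, 6] (all sums mod 11).
  S_0 = Σ v_i r_i = 3·2 + 2·8 + 1·7 + 3·2 + 2·6 = 47 ≡ 3.
  S_1 = Σ v_i α_i r_i = 3·6·2 + 2·7·8 + 1·10·7 + 3·3·2 + 2·2·6 = 260 ≡ 7.
  α_i^2 mod 11 = [3, 5, 1, 9, 4].
  S_2 = Σ v_i α_i^2 r_i = 3·3·2 + 2·5·8 + 1·1·7 + 3·9·2 + 2·4·6 = 207 ≡ 9.
  S = (3, 7, 9) ≠ 0, so r is not a codeword (an error is present).
Step 3: locate the error. For a single error e at position i, S_ℓ = v_i·e·α_i^ℓ, so α_err = S_1/S_0.
  S_0^{−1} = 3^{−1} = 4 (mod 11), so α_err = 7·4 = 28 ≡ 6 = α_1. Error position i = 1.
  Consistency check: S_2/S_1 = 9·8 = 72 ≡ 6 = α_err ✓ (single-error assumption holds).
Step 4: error magnitude e = S_0/v_1 = S_0·∏_{j≠1}(α_1 − α_j) = 3·4 = 12 ≡ 1 (mod 11).
Step 5: correct position 1: c_1 = r_1 − e = 2 − 1 ≡ 1 (mod 11). Hence c = [1, 8, 7, 2, 6].
  Check: interpolating c through the α_i gives m(x) = 3 + 7·x (degree < 2) with m(α_i) = c_i for every i, so c is indeed a codeword.


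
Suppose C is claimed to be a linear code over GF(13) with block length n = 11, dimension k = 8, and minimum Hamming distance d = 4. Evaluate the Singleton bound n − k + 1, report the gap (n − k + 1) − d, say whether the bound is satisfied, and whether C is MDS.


Singleton RHS = n − k + 1 = 4, slack = 0, bound satisfied, MDS.

Singleton bound: d ≤ n − k + 1.
Here n = 11, k = 8, so n − k + 1 = 4.
Given d = 4, check d ≤ 4: YES.
Slack = (n − k + 1) − d = 0.
The code is MDS (slack = 0).
Description: the claimed parameters are [11, 8, 4]_13; such a code would be MDS (meets Singleton bound).


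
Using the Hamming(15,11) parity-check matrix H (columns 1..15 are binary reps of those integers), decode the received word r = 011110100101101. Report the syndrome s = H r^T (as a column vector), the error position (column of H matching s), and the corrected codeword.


s = (0, 0, 1, 1)^T, error position = 3, corrected codeword c = 010110100101101

Compute s = H r^T mod 2 one row at a time:
  s_1 = 0 + 0 + 1 + 0 + 1 + 1 + 0 + 1 = 4 ≡ 0 (mod 2).
  s_2 = 1 + 1 + 0 + 1 + 1 + 1 + 0 + 1 = 6 ≡ 0 (mod 2).
  s_3 = 1 + 1 + 0 + 1 + 1 + 0 + 0 + 1 = 5 ≡ 1 (mod 2).
  s_4 = 0 + 1 + 1 + 1 + 0 + 0 + 1 + 1 = 5 ≡ 1 (mod 2).
s = (0, 0, 1, 1)^T — this equals column 3 of H (binary 0011), so error is at position 3.
Correct: flip bit 3 of r = 011110100101101 to get c = 010110100101101.


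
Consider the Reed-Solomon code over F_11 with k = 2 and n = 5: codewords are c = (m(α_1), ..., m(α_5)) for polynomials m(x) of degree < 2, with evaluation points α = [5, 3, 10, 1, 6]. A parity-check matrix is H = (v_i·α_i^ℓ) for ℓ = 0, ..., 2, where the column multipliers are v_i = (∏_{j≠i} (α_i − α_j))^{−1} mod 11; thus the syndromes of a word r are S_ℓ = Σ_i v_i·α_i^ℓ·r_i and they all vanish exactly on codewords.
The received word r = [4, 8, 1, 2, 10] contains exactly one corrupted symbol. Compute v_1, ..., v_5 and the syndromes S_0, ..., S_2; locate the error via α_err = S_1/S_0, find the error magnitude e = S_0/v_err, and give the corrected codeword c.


S = (4, 1, 3), error at position 2, error magnitude e = 5, c = [4, 3, 1, 2, 10].

Step 1: column multipliers v_i = (∏_{j≠i}(α_i − α_j))^{−1} mod 11.
  i = 1 (α = 5): (5−3)(5−10)(5−1)(5−6) = 2·(−5)·4·(−1) = 40 ≡ 7, so v_1 = 7^{−1} = 8 (mod 11).
  i = 2 (α = 3): (3−5)(3−10)(3−1)(3−6) = (−2)·(−7)·2·(−3) = −84 ≡ 4, so v_2 = 4^{−1} = 3 (mod 11).
  i = 3 (α = 10): (10−5)(10−3)(10−1)(10−6) = 5·7·9·4 = 1260 ≡ 6, so v_3 = 6^{−1} = 2 (mod 11).
  i = 4 (α = 1): (1−5)(1−3)(1−10)(1−6) = (−4)·(−2)·(−9)·(−5) = 360 ≡ 8, so v_4 = 8^{−1} = 7 (mod 11).
  i = 5 (α = 6): (6−5)(6−3)(6−10)(6−1) = 1·3·(−4)·5 = −60 ≡ 6, so v_5 = 6^{−1} = 2 (mod 11).
  v = [8, 3, 2, 7, 2].
Step 2: syndromes of r = [4, 8, 1, 2, 10] (all sums mod 11).
  S_0 = Σ v_i r_i = 8·4 + 3·8 + 2·1 + 7·2 + 2·10 = 92 ≡ 4.
  S_1 = Σ v_i α_i r_i = 8·5·4 + 3·3·8 + 2·10·1 + 7·1·2 + 2·6·10 = 386 ≡ 1.
  α_i^2 mod 11 = [3, 9, 1, 1, 3].
  S_2 = Σ v_i α_i^2 r_i = 8·3·4 + 3·9·8 + 2·1·1 + 7·1·2 + 2·3·10 = 388 ≡ 3.
  S = (4, 1, 3) ≠ 0, so r is not a codeword (an error is present).
Step 3: locate the error. For a single error e at position i, S_ℓ = v_i·e·α_i^ℓ, so α_err = S_1/S_0.
  S_0^{−1} = 4^{−1} = 3 (mod 11), so α_err = 1·3 = 3 ≡ 3 = α_2. Error position i = 2.
  Consistency check: S_2/S_1 = 3·1 = 3 ≡ 3 = α_err ✓ (single-error assumption holds).
Step 4: error magnitude e = S_0/v_2 = S_0·∏_{j≠2}(α_2 − α_j) = 4·4 = 16 ≡ 5 (mod 11).
Step 5: correct position 2: c_2 = r_2 − e = 8 − 5 ≡ 3 (mod 11). Hence c = [4, 3, 1, 2, 10].
  Check: interpolating c through the α_i gives m(x) = 7 + 6·x (degree < 2) with m(α_i) = c_i for every i, so c is indeed a codeword.


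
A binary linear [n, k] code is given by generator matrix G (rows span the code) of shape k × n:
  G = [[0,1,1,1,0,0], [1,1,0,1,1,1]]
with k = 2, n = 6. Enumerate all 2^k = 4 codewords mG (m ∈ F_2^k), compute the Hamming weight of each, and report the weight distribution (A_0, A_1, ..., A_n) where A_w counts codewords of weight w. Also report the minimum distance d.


Weight distribution: A_0 = 1, A_3 = 1, A_4 = 1, A_5 = 1. Minimum distance d = 3.

Enumerate all 2^2 = 4 messages m ∈ F_2^2.
For each, compute codeword c = mG in F_2^6, then tally its weight.
  m = 00 → c = 000000, weight = 0.
  m = 10 → c = 011100, weight = 3.
  m = 01 → c = 110111, weight = 5.
  m = 11 → c = 101011, weight = 4.
Tally weights:
  weight 0: 1 codewords.
  weight 3: 1 codewords.
  weight 4: 1 codewords.
  weight 5: 1 codewords.
Minimum distance d = smallest w > 0 with A_w > 0 = 3.
Sanity: Σ A_w = 4 = 2^2 = 4 ✓.


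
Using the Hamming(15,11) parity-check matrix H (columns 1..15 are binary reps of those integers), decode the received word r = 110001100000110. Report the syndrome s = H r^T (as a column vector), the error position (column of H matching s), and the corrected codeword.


s = (0, 0, 0, 1)^T, error position = 1, corrected codeword c = 010001100000110

Compute s = H r^T mod 2 one row at a time:
  s_1 = 0 + 0 + 0 + 0 + 0 + 1 + 1 + 0 = 2 ≡ 0 (mod 2).
  s_2 = 0 + 0 + 1 + 1 + 0 + 1 + 1 + 0 = 4 ≡ 0 (mod 2).
  s_3 = 1 + 0 + 1 + 1 + 0 + 0 + 1 + 0 = 4 ≡ 0 (mod 2).
  s_4 = 1 + 0 + 0 + 1 + 0 + 0 + 1 + 0 = 3 ≡ 1 (mod 2).
s = (0, 0, 0, 1)^T — this equals column 1 of H (binary 0001), so error is at position 1.
Correct: flip bit 1 of r = 110001100000110 to get c = 010001100000110.


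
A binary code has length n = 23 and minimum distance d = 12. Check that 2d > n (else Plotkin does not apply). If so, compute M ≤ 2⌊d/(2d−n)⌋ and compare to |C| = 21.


Plotkin bound M ≤ 24; given |C| = 21 ≤ bound (satisfied).

Check applicability: 2d = 24, n = 23.
2d − n = 1 > 0, so Plotkin applies.
Compute d/(2d−n) = 12/1 ≈ 12.0000.
⌊d/(2d−n)⌋ = 12.
Plotkin bound: M ≤ 2·12 = 24.
Given |C| = 21, check: satisfied.
This |C| is below the Plotkin bound.


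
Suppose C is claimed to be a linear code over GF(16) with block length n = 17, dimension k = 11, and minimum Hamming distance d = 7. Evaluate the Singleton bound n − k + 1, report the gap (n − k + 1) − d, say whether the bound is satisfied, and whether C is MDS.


Singleton RHS = n − k + 1 = 7, slack = 0, bound satisfied, MDS.

Singleton bound: d ≤ n − k + 1.
Here n = 17, k = 11, so n − k + 1 = 7.
Given d = 7, check d ≤ 7: YES.
Slack = (n − k + 1) − d = 0.
The code is MDS (slack = 0).
Description: the claimed parameters are [17, 11, 7]_16; such a code would be MDS (meets Singleton bound).


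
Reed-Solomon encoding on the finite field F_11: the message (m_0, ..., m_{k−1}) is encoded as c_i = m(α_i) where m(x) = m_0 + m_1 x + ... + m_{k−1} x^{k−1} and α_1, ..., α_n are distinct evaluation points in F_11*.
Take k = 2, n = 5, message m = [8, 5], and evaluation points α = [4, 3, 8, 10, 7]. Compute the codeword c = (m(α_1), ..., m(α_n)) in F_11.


c = [6, 1, 4, 3, 10]

Message polynomial: m(x) = 8 + 5·x (mod 11).
For each evaluation point α_i, compute m(α_i) mod 11:
  α_1 = 4: Horner steps 5 → 6, so m(4) = 6.
  α_2 = 3: Horner steps 5 → 1, so m(3) = 1.
  α_3 = 8: Horner steps 5 → 4, so m(8) = 4.
  α_4 = 10: Horner steps 5 → 3, so m(10) = 3.
  α_5 = 7: Horner steps 5 → 10, so m(7) = 10.
Codeword c = [6, 1, 4, 3, 10] ∈ F_11^5.
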